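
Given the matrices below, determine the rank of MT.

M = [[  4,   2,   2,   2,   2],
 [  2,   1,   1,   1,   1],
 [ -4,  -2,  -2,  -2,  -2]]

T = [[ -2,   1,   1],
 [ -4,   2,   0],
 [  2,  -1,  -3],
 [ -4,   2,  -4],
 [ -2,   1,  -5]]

First compute MT:
[[-24,  12, -20],
 [-12,   6, -10],
 [ 24, -12,  20]]
Now row reduce the product.
R2 ← R2 − (1/2)·R1: [0, 0, 0]
R3 ← R3 + R1: [0, 0, 0]
1 nonzero row, so rank(MT) = 1.

1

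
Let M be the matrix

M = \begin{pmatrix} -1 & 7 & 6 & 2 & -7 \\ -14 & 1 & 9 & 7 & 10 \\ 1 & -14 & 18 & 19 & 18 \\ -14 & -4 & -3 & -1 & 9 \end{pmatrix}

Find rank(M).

4

Row reduce to echelon form.
R2 ← R2 − (14)·R1: [0, -97, -75, -21, 108]
R3 ← R3 + R1: [0, -7, 24, 21, 11]
R4 ← R4 − (14)·R1: [0, -102, -87, -29, 107]
R3 ← R3 − (7/97)·R2: [0, 0, 2853/97, 2184/97, 311/97]
R4 ← R4 − (102/97)·R2: [0, 0, -789/97, -671/97, -637/97]
R4 ← R4 + (263/951)·R3: [0, 0, 0, -219/317, -5402/951]
Echelon form has 4 nonzero rows, so rank(M) = 4.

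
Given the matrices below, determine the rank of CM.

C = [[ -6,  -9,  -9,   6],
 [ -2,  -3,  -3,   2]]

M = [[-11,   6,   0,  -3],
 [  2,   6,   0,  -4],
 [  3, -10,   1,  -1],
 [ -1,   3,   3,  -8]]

First compute CM:
[[ 15,  18,   9,  15],
 [  5,   6,   3,   5]]
Now row reduce the product.
R2 ← R2 − (1/3)·R1: [0, 0, 0, 0]
1 nonzero row, so rank(CM) = 1.

1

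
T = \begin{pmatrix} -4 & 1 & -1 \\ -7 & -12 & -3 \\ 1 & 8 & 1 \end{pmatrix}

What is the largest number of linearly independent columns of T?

Row reduce to echelon form.
R2 ← R2 − (7/4)·R1: [0, -55/4, -5/4]
R3 ← R3 + (1/4)·R1: [0, 33/4, 3/4]
R3 ← R3 + (3/5)·R2: [0, 0, 0]
Echelon form has 2 nonzero rows, so rank(T) = 2.
The rank gives the maximum number of linearly independent columns: 2.

2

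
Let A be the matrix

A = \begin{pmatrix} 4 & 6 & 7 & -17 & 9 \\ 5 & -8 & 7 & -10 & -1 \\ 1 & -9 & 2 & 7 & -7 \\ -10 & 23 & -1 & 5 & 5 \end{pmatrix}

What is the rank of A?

4

Row reduce to echelon form.
R2 ← R2 − (5/4)·R1: [0, -31/2, -7/4, 45/4, -49/4]
R3 ← R3 − (1/4)·R1: [0, -21/2, 1/4, 45/4, -37/4]
R4 ← R4 + (5/2)·R1: [0, 38, 33/2, -75/2, 55/2]
R3 ← R3 − (21/31)·R2: [0, 0, 89/62, 225/62, -59/62]
R4 ← R4 + (76/31)·R2: [0, 0, 757/62, -615/62, -157/62]
R4 ← R4 − (757/89)·R3: [0, 0, 0, -3630/89, 495/89]
Echelon form has 4 nonzero rows, so rank(A) = 4.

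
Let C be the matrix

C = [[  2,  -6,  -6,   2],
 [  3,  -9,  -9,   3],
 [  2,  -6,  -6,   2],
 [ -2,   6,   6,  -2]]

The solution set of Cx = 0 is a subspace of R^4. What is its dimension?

Row reduce to echelon form.
R2 ← R2 − (3/2)·R1: [0, 0, 0, 0]
R3 ← R3 − R1: [0, 0, 0, 0]
R4 ← R4 + R1: [0, 0, 0, 0]
1 nonzero row, so rank(C) = 1.
C has 4 columns; by rank–nullity, nullity = 4 − 1 = 3.

3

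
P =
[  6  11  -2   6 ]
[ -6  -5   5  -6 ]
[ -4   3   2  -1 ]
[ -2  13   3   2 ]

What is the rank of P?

Row reduce to echelon form.
R2 ← R2 + R1: [0, 6, 3, 0]
R3 ← R3 + (2/3)·R1: [0, 31/3, 2/3, 3]
R4 ← R4 + (1/3)·R1: [0, 50/3, 7/3, 4]
R3 ← R3 − (31/18)·R2: [0, 0, -9/2, 3]
R4 ← R4 − (25/9)·R2: [0, 0, -6, 4]
R4 ← R4 − (4/3)·R3: [0, 0, 0, 0]
Echelon form has 3 nonzero rows, so rank(P) = 3.

3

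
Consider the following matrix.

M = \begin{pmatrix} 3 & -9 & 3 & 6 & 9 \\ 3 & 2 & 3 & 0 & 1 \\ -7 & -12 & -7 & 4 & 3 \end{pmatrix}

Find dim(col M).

Row reduce to echelon form.
R2 ← R2 − R1: [0, 11, 0, -6, -8]
R3 ← R3 + (7/3)·R1: [0, -33, 0, 18, 24]
R3 ← R3 + (3)·R2: [0, 0, 0, 0, 0]
Echelon form has 2 nonzero rows, so rank(M) = 2.
The column space has dimension equal to the rank: 2.

2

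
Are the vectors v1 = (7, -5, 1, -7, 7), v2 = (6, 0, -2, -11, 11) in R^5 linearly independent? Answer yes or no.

Form the matrix with these vectors as rows and row reduce.
R2 ← R2 − (6/7)·R1: [0, 30/7, -20/7, -5, 5]
2 nonzero rows, so the 2 vectors span a space of dimension 2.
Since 2 = 2, the vectors are linearly independent.

yes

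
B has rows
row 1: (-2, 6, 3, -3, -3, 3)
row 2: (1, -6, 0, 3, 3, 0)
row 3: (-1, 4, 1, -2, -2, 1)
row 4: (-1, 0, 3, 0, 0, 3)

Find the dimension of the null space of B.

Row reduce to echelon form.
R2 ← R2 + (1/2)·R1: [0, -3, 3/2, 3/2, 3/2, 3/2]
R3 ← R3 − (1/2)·R1: [0, 1, -1/2, -1/2, -1/2, -1/2]
R4 ← R4 − (1/2)·R1: [0, -3, 3/2, 3/2, 3/2, 3/2]
R3 ← R3 + (1/3)·R2: [0, 0, 0, 0, 0, 0]
R4 ← R4 − R2: [0, 0, 0, 0, 0, 0]
2 nonzero rows, so rank(B) = 2.
B has 6 columns; by rank–nullity, nullity = 6 − 2 = 4.

4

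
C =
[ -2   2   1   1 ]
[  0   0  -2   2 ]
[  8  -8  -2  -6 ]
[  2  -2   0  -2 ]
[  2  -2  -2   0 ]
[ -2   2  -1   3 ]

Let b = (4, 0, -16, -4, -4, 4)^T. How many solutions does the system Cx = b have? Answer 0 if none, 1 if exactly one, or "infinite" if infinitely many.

Row reduce the augmented matrix [C | b].
R3 ← R3 + (4)·R1: [0, 0, 2, -2, 0]
R4 ← R4 + R1: [0, 0, 1, -1, 0]
R5 ← R5 + R1: [0, 0, -1, 1, 0]
R6 ← R6 − R1: [0, 0, -2, 2, 0]
R3 ← R3 + R2: [0, 0, 0, 0, 0]
R4 ← R4 + (1/2)·R2: [0, 0, 0, 0, 0]
R5 ← R5 − (1/2)·R2: [0, 0, 0, 0, 0]
R6 ← R6 − R2: [0, 0, 0, 0, 0]
The echelon form has 2 nonzero rows, and every pivot lies in the first 4 columns, so rank(C) = rank([C|b]) = 2.
The system is consistent.
rank = 2 < 4 unknowns, so there are infinitely many solutions.

infinite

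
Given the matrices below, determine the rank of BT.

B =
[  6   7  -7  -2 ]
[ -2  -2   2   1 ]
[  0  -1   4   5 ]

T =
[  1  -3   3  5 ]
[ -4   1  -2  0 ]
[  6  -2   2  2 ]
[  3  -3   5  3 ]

First compute BT:
[[-70,   9, -20,  10],
 [ 21,  -3,   7,  -3],
 [ 43, -24,  35,  23]]
Now row reduce the product.
R2 ← R2 + (3/10)·R1: [0, -3/10, 1, 0]
R3 ← R3 + (43/70)·R1: [0, -1293/70, 159/7, 204/7]
R3 ← R3 − (431/7)·R2: [0, 0, -272/7, 204/7]
3 nonzero rows, so rank(BT) = 3.

3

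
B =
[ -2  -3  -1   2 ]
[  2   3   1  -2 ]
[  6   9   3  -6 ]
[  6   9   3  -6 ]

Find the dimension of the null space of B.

3

Row reduce to echelon form.
R2 ← R2 + R1: [0, 0, 0, 0]
R3 ← R3 + (3)·R1: [0, 0, 0, 0]
R4 ← R4 + (3)·R1: [0, 0, 0, 0]
1 nonzero row, so rank(B) = 1.
B has 4 columns; by rank–nullity, nullity = 4 − 1 = 3.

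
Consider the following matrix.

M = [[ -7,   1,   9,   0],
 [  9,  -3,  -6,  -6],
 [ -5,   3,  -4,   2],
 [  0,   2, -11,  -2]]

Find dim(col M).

Row reduce to echelon form.
R2 ← R2 + (9/7)·R1: [0, -12/7, 39/7, -6]
R3 ← R3 − (5/7)·R1: [0, 16/7, -73/7, 2]
R3 ← R3 + (4/3)·R2: [0, 0, -3, -6]
R4 ← R4 + (7/6)·R2: [0, 0, -9/2, -9]
R4 ← R4 − (3/2)·R3: [0, 0, 0, 0]
Echelon form has 3 nonzero rows, so rank(M) = 3.
The column space has dimension equal to the rank: 3.

3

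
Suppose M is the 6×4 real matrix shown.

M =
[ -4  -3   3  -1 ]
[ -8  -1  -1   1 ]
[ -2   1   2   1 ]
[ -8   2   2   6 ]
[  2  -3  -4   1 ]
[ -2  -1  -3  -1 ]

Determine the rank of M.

4

Row reduce to echelon form.
R2 ← R2 − (2)·R1: [0, 5, -7, 3]
R3 ← R3 − (1/2)·R1: [0, 5/2, 1/2, 3/2]
R4 ← R4 − (2)·R1: [0, 8, -4, 8]
R5 ← R5 + (1/2)·R1: [0, -9/2, -5/2, 1/2]
R6 ← R6 − (1/2)·R1: [0, 1/2, -9/2, -1/2]
R3 ← R3 − (1/2)·R2: [0, 0, 4, 0]
R4 ← R4 − (8/5)·R2: [0, 0, 36/5, 16/5]
R5 ← R5 + (9/10)·R2: [0, 0, -44/5, 16/5]
R6 ← R6 − (1/10)·R2: [0, 0, -19/5, -4/5]
R4 ← R4 − (9/5)·R3: [0, 0, 0, 16/5]
R5 ← R5 + (11/5)·R3: [0, 0, 0, 16/5]
R6 ← R6 + (19/20)·R3: [0, 0, 0, -4/5]
R5 ← R5 − R4: [0, 0, 0, 0]
R6 ← R6 + (1/4)·R4: [0, 0, 0, 0]
Echelon form has 4 nonzero rows, so rank(M) = 4.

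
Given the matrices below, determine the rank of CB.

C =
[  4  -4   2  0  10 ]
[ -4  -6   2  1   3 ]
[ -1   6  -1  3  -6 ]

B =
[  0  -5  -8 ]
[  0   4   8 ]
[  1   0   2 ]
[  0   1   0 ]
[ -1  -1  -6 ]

First compute CB:
[[ -8, -46, -120],
 [ -1,  -6, -30],
 [  5,  38,  90]]
Now row reduce the product.
R2 ← R2 − (1/8)·R1: [0, -1/4, -15]
R3 ← R3 + (5/8)·R1: [0, 37/4, 15]
R3 ← R3 + (37)·R2: [0, 0, -540]
3 nonzero rows, so rank(CB) = 3.

3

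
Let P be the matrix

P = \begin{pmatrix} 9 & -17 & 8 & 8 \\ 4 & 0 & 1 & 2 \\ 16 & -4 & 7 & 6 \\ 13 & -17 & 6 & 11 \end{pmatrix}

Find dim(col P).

Row reduce to echelon form.
R2 ← R2 − (4/9)·R1: [0, 68/9, -23/9, -14/9]
R3 ← R3 − (16/9)·R1: [0, 236/9, -65/9, -74/9]
R4 ← R4 − (13/9)·R1: [0, 68/9, -50/9, -5/9]
R3 ← R3 − (59/17)·R2: [0, 0, 28/17, -48/17]
R4 ← R4 − R2: [0, 0, -3, 1]
R4 ← R4 + (51/28)·R3: [0, 0, 0, -29/7]
Echelon form has 4 nonzero rows, so rank(P) = 4.
The column space has dimension equal to the rank: 4.

4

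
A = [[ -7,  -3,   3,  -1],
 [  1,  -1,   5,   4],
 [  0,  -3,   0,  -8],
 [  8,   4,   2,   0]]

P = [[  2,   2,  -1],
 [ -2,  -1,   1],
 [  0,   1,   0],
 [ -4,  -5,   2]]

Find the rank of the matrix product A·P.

2

First compute AP:
[[ -4,  -3,   2],
 [-12, -12,   6],
 [ 38,  43, -19],
 [  8,  14,  -4]]
Now row reduce the product.
R2 ← R2 − (3)·R1: [0, -3, 0]
R3 ← R3 + (19/2)·R1: [0, 29/2, 0]
R4 ← R4 + (2)·R1: [0, 8, 0]
R3 ← R3 + (29/6)·R2: [0, 0, 0]
R4 ← R4 + (8/3)·R2: [0, 0, 0]
2 nonzero rows, so rank(AP) = 2.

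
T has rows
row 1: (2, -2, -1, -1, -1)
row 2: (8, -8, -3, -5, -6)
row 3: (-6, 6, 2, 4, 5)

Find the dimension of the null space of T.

Row reduce to echelon form.
R2 ← R2 − (4)·R1: [0, 0, 1, -1, -2]
R3 ← R3 + (3)·R1: [0, 0, -1, 1, 2]
R3 ← R3 + R2: [0, 0, 0, 0, 0]
2 nonzero rows, so rank(T) = 2.
T has 5 columns; by rank–nullity, nullity = 5 − 2 = 3.

3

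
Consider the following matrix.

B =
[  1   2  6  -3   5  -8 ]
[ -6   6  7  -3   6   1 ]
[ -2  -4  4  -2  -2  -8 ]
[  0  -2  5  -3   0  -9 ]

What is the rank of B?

4

Row reduce to echelon form.
R2 ← R2 + (6)·R1: [0, 18, 43, -21, 36, -47]
R3 ← R3 + (2)·R1: [0, 0, 16, -8, 8, -24]
R4 ← R4 + (1/9)·R2: [0, 0, 88/9, -16/3, 4, -128/9]
R4 ← R4 − (11/18)·R3: [0, 0, 0, -4/9, -8/9, 4/9]
Echelon form has 4 nonzero rows, so rank(B) = 4.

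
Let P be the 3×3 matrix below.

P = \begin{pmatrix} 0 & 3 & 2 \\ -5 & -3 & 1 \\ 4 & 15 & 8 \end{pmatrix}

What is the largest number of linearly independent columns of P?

3

Row reduce to echelon form.
Swap R1 ↔ R2
R3 ← R3 + (4/5)·R1: [0, 63/5, 44/5]
R3 ← R3 − (21/5)·R2: [0, 0, 2/5]
Echelon form has 3 nonzero rows, so rank(P) = 3.
The rank gives the maximum number of linearly independent columns: 3.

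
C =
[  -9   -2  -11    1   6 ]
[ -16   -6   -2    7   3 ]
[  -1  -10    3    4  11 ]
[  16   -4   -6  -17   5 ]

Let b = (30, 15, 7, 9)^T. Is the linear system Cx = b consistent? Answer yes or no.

Row reduce the augmented matrix [C | b].
R2 ← R2 − (16/9)·R1: [0, -22/9, 158/9, 47/9, -23/3, -115/3]
R3 ← R3 − (1/9)·R1: [0, -88/9, 38/9, 35/9, 31/3, 11/3]
R4 ← R4 + (16/9)·R1: [0, -68/9, -230/9, -137/9, 47/3, 187/3]
R3 ← R3 − (4)·R2: [0, 0, -66, -17, 41, 157]
R4 ← R4 − (34/11)·R2: [0, 0, -878/11, -345/11, 433/11, 1989/11]
R4 ← R4 − (439/363)·R3: [0, 0, 0, -3922/363, -3710/363, -3286/363]
The echelon form has 4 nonzero rows, and every pivot lies in the first 5 columns, so rank(C) = rank([C|b]) = 4.
The system is consistent.

yes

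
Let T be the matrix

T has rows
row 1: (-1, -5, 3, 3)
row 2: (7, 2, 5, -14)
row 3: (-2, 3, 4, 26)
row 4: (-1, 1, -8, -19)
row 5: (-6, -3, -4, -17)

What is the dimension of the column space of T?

Row reduce to echelon form.
R2 ← R2 + (7)·R1: [0, -33, 26, 7]
R3 ← R3 − (2)·R1: [0, 13, -2, 20]
R4 ← R4 − R1: [0, 6, -11, -22]
R5 ← R5 − (6)·R1: [0, 27, -22, -35]
R3 ← R3 + (13/33)·R2: [0, 0, 272/33, 751/33]
R4 ← R4 + (2/11)·R2: [0, 0, -69/11, -228/11]
R5 ← R5 + (9/11)·R2: [0, 0, -8/11, -322/11]
R4 ← R4 + (207/272)·R3: [0, 0, 0, -927/272]
R5 ← R5 + (3/34)·R3: [0, 0, 0, -927/34]
R5 ← R5 − (8)·R4: [0, 0, 0, 0]
Echelon form has 4 nonzero rows, so rank(T) = 4.
The column space has dimension equal to the rank: 4.

4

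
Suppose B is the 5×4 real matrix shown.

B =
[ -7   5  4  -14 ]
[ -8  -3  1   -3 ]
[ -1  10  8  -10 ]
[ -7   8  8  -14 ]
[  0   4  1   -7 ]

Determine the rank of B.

3

Row reduce to echelon form.
R2 ← R2 − (8/7)·R1: [0, -61/7, -25/7, 13]
R3 ← R3 − (1/7)·R1: [0, 65/7, 52/7, -8]
R4 ← R4 − R1: [0, 3, 4, 0]
R3 ← R3 + (65/61)·R2: [0, 0, 221/61, 357/61]
R4 ← R4 + (21/61)·R2: [0, 0, 169/61, 273/61]
R5 ← R5 + (28/61)·R2: [0, 0, -39/61, -63/61]
R4 ← R4 − (13/17)·R3: [0, 0, 0, 0]
R5 ← R5 + (3/17)·R3: [0, 0, 0, 0]
Echelon form has 3 nonzero rows, so rank(B) = 3.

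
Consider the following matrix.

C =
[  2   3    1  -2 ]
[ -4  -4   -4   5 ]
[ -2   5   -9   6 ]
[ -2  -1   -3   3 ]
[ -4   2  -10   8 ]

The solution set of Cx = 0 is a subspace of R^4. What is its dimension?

Row reduce to echelon form.
R2 ← R2 + (2)·R1: [0, 2, -2, 1]
R3 ← R3 + R1: [0, 8, -8, 4]
R4 ← R4 + R1: [0, 2, -2, 1]
R5 ← R5 + (2)·R1: [0, 8, -8, 4]
R3 ← R3 − (4)·R2: [0, 0, 0, 0]
R4 ← R4 − R2: [0, 0, 0, 0]
R5 ← R5 − (4)·R2: [0, 0, 0, 0]
2 nonzero rows, so rank(C) = 2.
C has 4 columns; by rank–nullity, nullity = 4 − 2 = 2.

2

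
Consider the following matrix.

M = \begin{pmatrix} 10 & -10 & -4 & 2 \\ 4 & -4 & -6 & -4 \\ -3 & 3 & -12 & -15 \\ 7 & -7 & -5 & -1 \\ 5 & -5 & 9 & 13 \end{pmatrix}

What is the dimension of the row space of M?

2

Row reduce to echelon form.
R2 ← R2 − (2/5)·R1: [0, 0, -22/5, -24/5]
R3 ← R3 + (3/10)·R1: [0, 0, -66/5, -72/5]
R4 ← R4 − (7/10)·R1: [0, 0, -11/5, -12/5]
R5 ← R5 − (1/2)·R1: [0, 0, 11, 12]
R3 ← R3 − (3)·R2: [0, 0, 0, 0]
R4 ← R4 − (1/2)·R2: [0, 0, 0, 0]
R5 ← R5 + (5/2)·R2: [0, 0, 0, 0]
Echelon form has 2 nonzero rows, so rank(M) = 2.
The row space has dimension equal to the rank: 2.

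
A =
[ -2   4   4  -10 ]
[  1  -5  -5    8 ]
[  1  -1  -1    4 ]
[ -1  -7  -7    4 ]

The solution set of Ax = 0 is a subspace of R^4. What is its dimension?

Row reduce to echelon form.
R2 ← R2 + (1/2)·R1: [0, -3, -3, 3]
R3 ← R3 + (1/2)·R1: [0, 1, 1, -1]
R4 ← R4 − (1/2)·R1: [0, -9, -9, 9]
R3 ← R3 + (1/3)·R2: [0, 0, 0, 0]
R4 ← R4 − (3)·R2: [0, 0, 0, 0]
2 nonzero rows, so rank(A) = 2.
A has 4 columns; by rank–nullity, nullity = 4 − 2 = 2.

2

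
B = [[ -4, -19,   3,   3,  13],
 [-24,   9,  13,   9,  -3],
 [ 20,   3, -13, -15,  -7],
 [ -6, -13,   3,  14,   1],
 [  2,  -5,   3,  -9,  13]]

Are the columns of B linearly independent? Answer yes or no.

yes

Row reduce B to echelon form.
R2 ← R2 − (6)·R1: [0, 123, -5, -9, -81]
R3 ← R3 + (5)·R1: [0, -92, 2, 0, 58]
R4 ← R4 − (3/2)·R1: [0, 31/2, -3/2, 19/2, -37/2]
R5 ← R5 + (1/2)·R1: [0, -29/2, 9/2, -15/2, 39/2]
R3 ← R3 + (92/123)·R2: [0, 0, -214/123, -276/41, -106/41]
R4 ← R4 − (31/246)·R2: [0, 0, -107/123, 436/41, -340/41]
R5 ← R5 + (29/246)·R2: [0, 0, 481/123, -351/41, 408/41]
R4 ← R4 − (1/2)·R3: [0, 0, 0, 14, -7]
R5 ← R5 + (481/214)·R3: [0, 0, 0, -2535/107, 443/107]
R5 ← R5 + (2535/1498)·R4: [0, 0, 0, 0, -1649/214]
5 pivots among 5 columns.
Every column is a pivot column, so the columns are linearly independent.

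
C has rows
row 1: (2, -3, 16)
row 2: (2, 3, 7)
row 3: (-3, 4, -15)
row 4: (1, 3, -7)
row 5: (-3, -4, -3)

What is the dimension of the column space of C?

3

Row reduce to echelon form.
R2 ← R2 − R1: [0, 6, -9]
R3 ← R3 + (3/2)·R1: [0, -1/2, 9]
R4 ← R4 − (1/2)·R1: [0, 9/2, -15]
R5 ← R5 + (3/2)·R1: [0, -17/2, 21]
R3 ← R3 + (1/12)·R2: [0, 0, 33/4]
R4 ← R4 − (3/4)·R2: [0, 0, -33/4]
R5 ← R5 + (17/12)·R2: [0, 0, 33/4]
R4 ← R4 + R3: [0, 0, 0]
R5 ← R5 − R3: [0, 0, 0]
Echelon form has 3 nonzero rows, so rank(C) = 3.
The column space has dimension equal to the rank: 3.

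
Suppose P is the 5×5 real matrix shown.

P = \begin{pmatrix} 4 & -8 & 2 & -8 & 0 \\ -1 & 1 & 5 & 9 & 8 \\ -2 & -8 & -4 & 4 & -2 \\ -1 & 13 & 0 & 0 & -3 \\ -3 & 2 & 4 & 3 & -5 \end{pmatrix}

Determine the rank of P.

5

Row reduce to echelon form.
R2 ← R2 + (1/4)·R1: [0, -1, 11/2, 7, 8]
R3 ← R3 + (1/2)·R1: [0, -12, -3, 0, -2]
R4 ← R4 + (1/4)·R1: [0, 11, 1/2, -2, -3]
R5 ← R5 + (3/4)·R1: [0, -4, 11/2, -3, -5]
R3 ← R3 − (12)·R2: [0, 0, -69, -84, -98]
R4 ← R4 + (11)·R2: [0, 0, 61, 75, 85]
R5 ← R5 − (4)·R2: [0, 0, -33/2, -31, -37]
R4 ← R4 + (61/69)·R3: [0, 0, 0, 17/23, -113/69]
R5 ← R5 − (11/46)·R3: [0, 0, 0, -251/23, -312/23]
R5 ← R5 + (251/17)·R4: [0, 0, 0, 0, -1925/51]
Echelon form has 5 nonzero rows, so rank(P) = 5.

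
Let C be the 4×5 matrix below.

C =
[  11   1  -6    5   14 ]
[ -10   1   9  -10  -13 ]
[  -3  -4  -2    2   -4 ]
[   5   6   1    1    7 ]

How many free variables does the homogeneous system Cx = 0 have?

2

Row reduce to echelon form.
R2 ← R2 + (10/11)·R1: [0, 21/11, 39/11, -60/11, -3/11]
R3 ← R3 + (3/11)·R1: [0, -41/11, -40/11, 37/11, -2/11]
R4 ← R4 − (5/11)·R1: [0, 61/11, 41/11, -14/11, 7/11]
R3 ← R3 + (41/21)·R2: [0, 0, 23/7, -51/7, -5/7]
R4 ← R4 − (61/21)·R2: [0, 0, -46/7, 102/7, 10/7]
R4 ← R4 + (2)·R3: [0, 0, 0, 0, 0]
3 nonzero rows, so rank(C) = 3.
C has 5 columns; by rank–nullity, nullity = 5 − 3 = 2.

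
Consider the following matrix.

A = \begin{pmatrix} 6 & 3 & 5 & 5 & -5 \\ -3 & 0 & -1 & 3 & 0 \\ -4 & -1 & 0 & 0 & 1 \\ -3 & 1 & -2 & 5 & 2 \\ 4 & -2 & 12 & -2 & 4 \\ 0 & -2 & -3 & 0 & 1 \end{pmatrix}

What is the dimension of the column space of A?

5

Row reduce to echelon form.
R2 ← R2 + (1/2)·R1: [0, 3/2, 3/2, 11/2, -5/2]
R3 ← R3 + (2/3)·R1: [0, 1, 10/3, 10/3, -7/3]
R4 ← R4 + (1/2)·R1: [0, 5/2, 1/2, 15/2, -1/2]
R5 ← R5 − (2/3)·R1: [0, -4, 26/3, -16/3, 22/3]
R3 ← R3 − (2/3)·R2: [0, 0, 7/3, -1/3, -2/3]
R4 ← R4 − (5/3)·R2: [0, 0, -2, -5/3, 11/3]
R5 ← R5 + (8/3)·R2: [0, 0, 38/3, 28/3, 2/3]
R6 ← R6 + (4/3)·R2: [0, 0, -1, 22/3, -7/3]
R4 ← R4 + (6/7)·R3: [0, 0, 0, -41/21, 65/21]
R5 ← R5 − (38/7)·R3: [0, 0, 0, 78/7, 30/7]
R6 ← R6 + (3/7)·R3: [0, 0, 0, 151/21, -55/21]
R5 ← R5 + (234/41)·R4: [0, 0, 0, 0, 900/41]
R6 ← R6 + (151/41)·R4: [0, 0, 0, 0, 360/41]
R6 ← R6 − (2/5)·R5: [0, 0, 0, 0, 0]
Echelon form has 5 nonzero rows, so rank(A) = 5.
The column space has dimension equal to the rank: 5.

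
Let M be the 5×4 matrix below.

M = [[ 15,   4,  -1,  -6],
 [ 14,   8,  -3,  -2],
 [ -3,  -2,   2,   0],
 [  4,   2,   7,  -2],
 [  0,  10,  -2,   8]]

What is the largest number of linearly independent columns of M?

Row reduce to echelon form.
R2 ← R2 − (14/15)·R1: [0, 64/15, -31/15, 18/5]
R3 ← R3 + (1/5)·R1: [0, -6/5, 9/5, -6/5]
R4 ← R4 − (4/15)·R1: [0, 14/15, 109/15, -2/5]
R3 ← R3 + (9/32)·R2: [0, 0, 39/32, -3/16]
R4 ← R4 − (7/32)·R2: [0, 0, 247/32, -19/16]
R5 ← R5 − (75/32)·R2: [0, 0, 91/32, -7/16]
R4 ← R4 − (19/3)·R3: [0, 0, 0, 0]
R5 ← R5 − (7/3)·R3: [0, 0, 0, 0]
Echelon form has 3 nonzero rows, so rank(M) = 3.
The rank gives the maximum number of linearly independent columns: 3.

3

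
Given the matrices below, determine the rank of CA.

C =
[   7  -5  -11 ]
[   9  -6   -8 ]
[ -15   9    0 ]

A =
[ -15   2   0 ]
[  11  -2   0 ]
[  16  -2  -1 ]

First compute CA:
[[-336,  46,  11],
 [-329,  46,   8],
 [324, -48,   0]]
Now row reduce the product.
R2 ← R2 − (47/48)·R1: [0, 23/24, -133/48]
R3 ← R3 + (27/28)·R1: [0, -51/14, 297/28]
R3 ← R3 + (612/161)·R2: [0, 0, 12/161]
3 nonzero rows, so rank(CA) = 3.

3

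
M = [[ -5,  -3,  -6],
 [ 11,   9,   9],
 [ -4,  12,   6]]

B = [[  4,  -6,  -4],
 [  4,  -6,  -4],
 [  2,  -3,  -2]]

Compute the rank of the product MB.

First compute MB:
[[-44,  66,  44],
 [ 98, -147, -98],
 [ 44, -66, -44]]
Now row reduce the product.
R2 ← R2 + (49/22)·R1: [0, 0, 0]
R3 ← R3 + R1: [0, 0, 0]
1 nonzero row, so rank(MB) = 1.

1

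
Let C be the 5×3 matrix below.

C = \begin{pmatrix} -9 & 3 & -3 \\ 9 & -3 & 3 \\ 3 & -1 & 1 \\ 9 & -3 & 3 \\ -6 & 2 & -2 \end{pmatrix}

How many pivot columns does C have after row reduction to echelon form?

Row reduce to echelon form.
R2 ← R2 + R1: [0, 0, 0]
R3 ← R3 + (1/3)·R1: [0, 0, 0]
R4 ← R4 + R1: [0, 0, 0]
R5 ← R5 − (2/3)·R1: [0, 0, 0]
Echelon form has 1 nonzero row, so rank(C) = 1.
Each nonzero row contributes one pivot column: 1 pivot columns.

1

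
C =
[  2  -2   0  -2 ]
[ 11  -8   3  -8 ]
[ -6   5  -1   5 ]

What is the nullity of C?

2

Row reduce to echelon form.
R2 ← R2 − (11/2)·R1: [0, 3, 3, 3]
R3 ← R3 + (3)·R1: [0, -1, -1, -1]
R3 ← R3 + (1/3)·R2: [0, 0, 0, 0]
2 nonzero rows, so rank(C) = 2.
C has 4 columns; by rank–nullity, nullity = 4 − 2 = 2.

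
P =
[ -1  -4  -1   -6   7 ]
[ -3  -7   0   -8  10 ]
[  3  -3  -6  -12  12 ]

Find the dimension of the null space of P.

3

Row reduce to echelon form.
R2 ← R2 − (3)·R1: [0, 5, 3, 10, -11]
R3 ← R3 + (3)·R1: [0, -15, -9, -30, 33]
R3 ← R3 + (3)·R2: [0, 0, 0, 0, 0]
2 nonzero rows, so rank(P) = 2.
P has 5 columns; by rank–nullity, nullity = 5 − 2 = 3.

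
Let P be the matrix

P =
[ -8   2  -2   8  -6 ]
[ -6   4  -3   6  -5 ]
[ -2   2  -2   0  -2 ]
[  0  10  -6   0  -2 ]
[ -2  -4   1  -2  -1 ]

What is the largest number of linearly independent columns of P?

3

Row reduce to echelon form.
R2 ← R2 − (3/4)·R1: [0, 5/2, -3/2, 0, -1/2]
R3 ← R3 − (1/4)·R1: [0, 3/2, -3/2, -2, -1/2]
R5 ← R5 − (1/4)·R1: [0, -9/2, 3/2, -4, 1/2]
R3 ← R3 − (3/5)·R2: [0, 0, -3/5, -2, -1/5]
R4 ← R4 − (4)·R2: [0, 0, 0, 0, 0]
R5 ← R5 + (9/5)·R2: [0, 0, -6/5, -4, -2/5]
R5 ← R5 − (2)·R3: [0, 0, 0, 0, 0]
Echelon form has 3 nonzero rows, so rank(P) = 3.
The rank gives the maximum number of linearly independent columns: 3.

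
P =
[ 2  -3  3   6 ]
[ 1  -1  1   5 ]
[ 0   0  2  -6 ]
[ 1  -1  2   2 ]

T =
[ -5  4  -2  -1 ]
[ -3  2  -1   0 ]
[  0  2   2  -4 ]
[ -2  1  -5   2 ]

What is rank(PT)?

First compute PT:
[[-13,  14, -25,  -2],
 [-12,   9, -24,   5],
 [ 12,  -2,  34, -20],
 [ -6,   8,  -7,  -5]]
Now row reduce the product.
R2 ← R2 − (12/13)·R1: [0, -51/13, -12/13, 89/13]
R3 ← R3 + (12/13)·R1: [0, 142/13, 142/13, -284/13]
R4 ← R4 − (6/13)·R1: [0, 20/13, 59/13, -53/13]
R3 ← R3 + (142/51)·R2: [0, 0, 142/17, -142/51]
R4 ← R4 + (20/51)·R2: [0, 0, 71/17, -71/51]
R4 ← R4 − (1/2)·R3: [0, 0, 0, 0]
3 nonzero rows, so rank(PT) = 3.

3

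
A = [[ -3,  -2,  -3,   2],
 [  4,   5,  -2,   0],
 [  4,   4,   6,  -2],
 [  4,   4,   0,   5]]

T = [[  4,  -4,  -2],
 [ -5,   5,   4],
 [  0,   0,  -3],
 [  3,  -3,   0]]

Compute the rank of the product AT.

First compute AT:
[[  4,  -4,   7],
 [ -9,   9,  18],
 [-10,  10, -10],
 [ 11, -11,   8]]
Now row reduce the product.
R2 ← R2 + (9/4)·R1: [0, 0, 135/4]
R3 ← R3 + (5/2)·R1: [0, 0, 15/2]
R4 ← R4 − (11/4)·R1: [0, 0, -45/4]
R3 ← R3 − (2/9)·R2: [0, 0, 0]
R4 ← R4 + (1/3)·R2: [0, 0, 0]
2 nonzero rows, so rank(AT) = 2.

2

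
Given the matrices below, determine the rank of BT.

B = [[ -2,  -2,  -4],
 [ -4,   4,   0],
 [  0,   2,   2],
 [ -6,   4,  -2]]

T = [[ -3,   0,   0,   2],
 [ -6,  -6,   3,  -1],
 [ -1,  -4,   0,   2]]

2

First compute BT:
[[ 22,  28,  -6, -10],
 [-12, -24,  12, -12],
 [-14, -20,   6,   2],
 [ -4, -16,  12, -20]]
Now row reduce the product.
R2 ← R2 + (6/11)·R1: [0, -96/11, 96/11, -192/11]
R3 ← R3 + (7/11)·R1: [0, -24/11, 24/11, -48/11]
R4 ← R4 + (2/11)·R1: [0, -120/11, 120/11, -240/11]
R3 ← R3 − (1/4)·R2: [0, 0, 0, 0]
R4 ← R4 − (5/4)·R2: [0, 0, 0, 0]
2 nonzero rows, so rank(BT) = 2.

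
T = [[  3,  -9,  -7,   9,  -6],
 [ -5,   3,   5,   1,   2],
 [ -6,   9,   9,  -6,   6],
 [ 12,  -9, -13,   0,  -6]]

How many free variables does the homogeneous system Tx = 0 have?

3

Row reduce to echelon form.
R2 ← R2 + (5/3)·R1: [0, -12, -20/3, 16, -8]
R3 ← R3 + (2)·R1: [0, -9, -5, 12, -6]
R4 ← R4 − (4)·R1: [0, 27, 15, -36, 18]
R3 ← R3 − (3/4)·R2: [0, 0, 0, 0, 0]
R4 ← R4 + (9/4)·R2: [0, 0, 0, 0, 0]
2 nonzero rows, so rank(T) = 2.
T has 5 columns; by rank–nullity, nullity = 5 − 2 = 3.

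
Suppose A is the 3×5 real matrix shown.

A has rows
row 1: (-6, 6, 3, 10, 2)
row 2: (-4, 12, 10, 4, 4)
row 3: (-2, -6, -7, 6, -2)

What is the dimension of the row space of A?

2

Row reduce to echelon form.
R2 ← R2 − (2/3)·R1: [0, 8, 8, -8/3, 8/3]
R3 ← R3 − (1/3)·R1: [0, -8, -8, 8/3, -8/3]
R3 ← R3 + R2: [0, 0, 0, 0, 0]
Echelon form has 2 nonzero rows, so rank(A) = 2.
The row space has dimension equal to the rank: 2.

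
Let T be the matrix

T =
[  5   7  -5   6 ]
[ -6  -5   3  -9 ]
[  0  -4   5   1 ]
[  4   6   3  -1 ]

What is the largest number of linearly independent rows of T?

Row reduce to echelon form.
R2 ← R2 + (6/5)·R1: [0, 17/5, -3, -9/5]
R4 ← R4 − (4/5)·R1: [0, 2/5, 7, -29/5]
R3 ← R3 + (20/17)·R2: [0, 0, 25/17, -19/17]
R4 ← R4 − (2/17)·R2: [0, 0, 125/17, -95/17]
R4 ← R4 − (5)·R3: [0, 0, 0, 0]
Echelon form has 3 nonzero rows, so rank(T) = 3.
The rank gives the maximum number of linearly independent rows: 3.

3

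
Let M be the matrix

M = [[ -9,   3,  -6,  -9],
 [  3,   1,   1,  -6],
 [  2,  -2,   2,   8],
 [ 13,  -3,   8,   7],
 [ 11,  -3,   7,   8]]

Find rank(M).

2

Row reduce to echelon form.
R2 ← R2 + (1/3)·R1: [0, 2, -1, -9]
R3 ← R3 + (2/9)·R1: [0, -4/3, 2/3, 6]
R4 ← R4 + (13/9)·R1: [0, 4/3, -2/3, -6]
R5 ← R5 + (11/9)·R1: [0, 2/3, -1/3, -3]
R3 ← R3 + (2/3)·R2: [0, 0, 0, 0]
R4 ← R4 − (2/3)·R2: [0, 0, 0, 0]
R5 ← R5 − (1/3)·R2: [0, 0, 0, 0]
Echelon form has 2 nonzero rows, so rank(M) = 2.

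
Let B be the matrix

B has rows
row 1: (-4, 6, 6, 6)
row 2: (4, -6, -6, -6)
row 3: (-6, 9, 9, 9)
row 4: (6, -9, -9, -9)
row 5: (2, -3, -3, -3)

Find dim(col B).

Row reduce to echelon form.
R2 ← R2 + R1: [0, 0, 0, 0]
R3 ← R3 − (3/2)·R1: [0, 0, 0, 0]
R4 ← R4 + (3/2)·R1: [0, 0, 0, 0]
R5 ← R5 + (1/2)·R1: [0, 0, 0, 0]
Echelon form has 1 nonzero row, so rank(B) = 1.
The column space has dimension equal to the rank: 1.

1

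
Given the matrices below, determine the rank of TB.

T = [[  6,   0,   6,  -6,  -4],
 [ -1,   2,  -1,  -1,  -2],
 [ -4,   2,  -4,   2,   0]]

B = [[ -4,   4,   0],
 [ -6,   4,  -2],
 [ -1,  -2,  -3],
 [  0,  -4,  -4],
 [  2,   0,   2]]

2

First compute TB:
[[-38,  36,  -2],
 [-11,  10,  -1],
 [  8,  -8,   0]]
Now row reduce the product.
R2 ← R2 − (11/38)·R1: [0, -8/19, -8/19]
R3 ← R3 + (4/19)·R1: [0, -8/19, -8/19]
R3 ← R3 − R2: [0, 0, 0]
2 nonzero rows, so rank(TB) = 2.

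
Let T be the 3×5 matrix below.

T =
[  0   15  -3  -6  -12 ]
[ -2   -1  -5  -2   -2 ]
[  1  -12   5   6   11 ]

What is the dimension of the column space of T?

2

Row reduce to echelon form.
Swap R1 ↔ R2
R3 ← R3 + (1/2)·R1: [0, -25/2, 5/2, 5, 10]
R3 ← R3 + (5/6)·R2: [0, 0, 0, 0, 0]
Echelon form has 2 nonzero rows, so rank(T) = 2.
The column space has dimension equal to the rank: 2.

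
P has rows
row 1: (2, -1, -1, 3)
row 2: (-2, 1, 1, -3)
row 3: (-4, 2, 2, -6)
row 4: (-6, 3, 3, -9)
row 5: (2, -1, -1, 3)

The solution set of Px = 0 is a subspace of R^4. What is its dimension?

Row reduce to echelon form.
R2 ← R2 + R1: [0, 0, 0, 0]
R3 ← R3 + (2)·R1: [0, 0, 0, 0]
R4 ← R4 + (3)·R1: [0, 0, 0, 0]
R5 ← R5 − R1: [0, 0, 0, 0]
1 nonzero row, so rank(P) = 1.
P has 4 columns; by rank–nullity, nullity = 4 − 1 = 3.

3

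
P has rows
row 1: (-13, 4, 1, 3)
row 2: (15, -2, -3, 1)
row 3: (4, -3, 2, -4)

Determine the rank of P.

3

Row reduce to echelon form.
R2 ← R2 + (15/13)·R1: [0, 34/13, -24/13, 58/13]
R3 ← R3 + (4/13)·R1: [0, -23/13, 30/13, -40/13]
R3 ← R3 + (23/34)·R2: [0, 0, 18/17, -1/17]
Echelon form has 3 nonzero rows, so rank(P) = 3.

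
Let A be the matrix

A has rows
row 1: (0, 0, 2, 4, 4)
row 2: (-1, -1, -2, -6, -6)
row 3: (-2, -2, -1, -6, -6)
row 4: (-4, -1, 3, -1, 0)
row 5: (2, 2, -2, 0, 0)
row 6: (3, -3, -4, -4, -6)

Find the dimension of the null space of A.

2

Row reduce to echelon form.
Swap R1 ↔ R2
R3 ← R3 − (2)·R1: [0, 0, 3, 6, 6]
R4 ← R4 − (4)·R1: [0, 3, 11, 23, 24]
R5 ← R5 + (2)·R1: [0, 0, -6, -12, -12]
R6 ← R6 + (3)·R1: [0, -6, -10, -22, -24]
Swap R2 ↔ R4
R6 ← R6 + (2)·R2: [0, 0, 12, 24, 24]
R4 ← R4 − (2/3)·R3: [0, 0, 0, 0, 0]
R5 ← R5 + (2)·R3: [0, 0, 0, 0, 0]
R6 ← R6 − (4)·R3: [0, 0, 0, 0, 0]
3 nonzero rows, so rank(A) = 3.
A has 5 columns; by rank–nullity, nullity = 5 − 3 = 2.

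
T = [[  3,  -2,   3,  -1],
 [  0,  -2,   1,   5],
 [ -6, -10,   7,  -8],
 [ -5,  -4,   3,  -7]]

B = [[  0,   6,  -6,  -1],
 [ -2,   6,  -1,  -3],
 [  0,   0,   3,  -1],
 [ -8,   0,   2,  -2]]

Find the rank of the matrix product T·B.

3

First compute TB:
[[ 12,   6,  -9,   2],
 [-36, -12,  15,  -5],
 [ 84, -96,  51,  45],
 [ 64, -54,  29,  28]]
Now row reduce the product.
R2 ← R2 + (3)·R1: [0, 6, -12, 1]
R3 ← R3 − (7)·R1: [0, -138, 114, 31]
R4 ← R4 − (16/3)·R1: [0, -86, 77, 52/3]
R3 ← R3 + (23)·R2: [0, 0, -162, 54]
R4 ← R4 + (43/3)·R2: [0, 0, -95, 95/3]
R4 ← R4 − (95/162)·R3: [0, 0, 0, 0]
3 nonzero rows, so rank(TB) = 3.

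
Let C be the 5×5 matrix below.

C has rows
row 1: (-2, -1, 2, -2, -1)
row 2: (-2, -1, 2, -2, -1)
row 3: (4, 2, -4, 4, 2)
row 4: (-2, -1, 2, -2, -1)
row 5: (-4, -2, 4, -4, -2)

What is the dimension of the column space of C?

Row reduce to echelon form.
R2 ← R2 − R1: [0, 0, 0, 0, 0]
R3 ← R3 + (2)·R1: [0, 0, 0, 0, 0]
R4 ← R4 − R1: [0, 0, 0, 0, 0]
R5 ← R5 − (2)·R1: [0, 0, 0, 0, 0]
Echelon form has 1 nonzero row, so rank(C) = 1.
The column space has dimension equal to the rank: 1.

1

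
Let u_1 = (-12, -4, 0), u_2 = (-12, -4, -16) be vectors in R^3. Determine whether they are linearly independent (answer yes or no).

Form the matrix with these vectors as rows and row reduce.
R2 ← R2 − R1: [0, 0, -16]
2 nonzero rows, so the 2 vectors span a space of dimension 2.
Since 2 = 2, the vectors are linearly independent.

yes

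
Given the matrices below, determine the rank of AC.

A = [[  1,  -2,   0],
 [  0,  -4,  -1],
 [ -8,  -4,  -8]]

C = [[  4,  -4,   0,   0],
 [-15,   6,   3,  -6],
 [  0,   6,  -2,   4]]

2

First compute AC:
[[ 34, -16,  -6,  12],
 [ 60, -30, -10,  20],
 [ 28, -40,   4,  -8]]
Now row reduce the product.
R2 ← R2 − (30/17)·R1: [0, -30/17, 10/17, -20/17]
R3 ← R3 − (14/17)·R1: [0, -456/17, 152/17, -304/17]
R3 ← R3 − (76/5)·R2: [0, 0, 0, 0]
2 nonzero rows, so rank(AC) = 2.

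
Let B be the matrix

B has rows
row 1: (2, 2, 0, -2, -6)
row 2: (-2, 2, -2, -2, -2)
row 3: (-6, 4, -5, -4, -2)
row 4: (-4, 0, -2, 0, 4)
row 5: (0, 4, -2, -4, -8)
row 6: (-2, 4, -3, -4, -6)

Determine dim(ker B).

Row reduce to echelon form.
R2 ← R2 + R1: [0, 4, -2, -4, -8]
R3 ← R3 + (3)·R1: [0, 10, -5, -10, -20]
R4 ← R4 + (2)·R1: [0, 4, -2, -4, -8]
R6 ← R6 + R1: [0, 6, -3, -6, -12]
R3 ← R3 − (5/2)·R2: [0, 0, 0, 0, 0]
R4 ← R4 − R2: [0, 0, 0, 0, 0]
R5 ← R5 − R2: [0, 0, 0, 0, 0]
R6 ← R6 − (3/2)·R2: [0, 0, 0, 0, 0]
2 nonzero rows, so rank(B) = 2.
B has 5 columns; by rank–nullity, nullity = 5 − 2 = 3.

3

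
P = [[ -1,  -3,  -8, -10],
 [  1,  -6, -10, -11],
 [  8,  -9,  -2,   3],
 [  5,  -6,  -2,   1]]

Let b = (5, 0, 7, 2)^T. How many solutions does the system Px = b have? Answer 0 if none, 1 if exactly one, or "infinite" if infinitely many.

Row reduce the augmented matrix [P | b].
R2 ← R2 + R1: [0, -9, -18, -21, 5]
R3 ← R3 + (8)·R1: [0, -33, -66, -77, 47]
R4 ← R4 + (5)·R1: [0, -21, -42, -49, 27]
R3 ← R3 − (11/3)·R2: [0, 0, 0, 0, 86/3]
R4 ← R4 − (7/3)·R2: [0, 0, 0, 0, 46/3]
R4 ← R4 − (23/43)·R3: [0, 0, 0, 0, 0]
The echelon form has 3 nonzero rows; the last pivot sits in the augmented column, so rank(P) = 2 but rank([P|b]) = 3.
Since the ranks differ, the system is inconsistent.
It has no solutions.

0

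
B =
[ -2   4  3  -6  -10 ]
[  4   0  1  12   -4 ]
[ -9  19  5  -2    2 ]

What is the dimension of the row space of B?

Row reduce to echelon form.
R2 ← R2 + (2)·R1: [0, 8, 7, 0, -24]
R3 ← R3 − (9/2)·R1: [0, 1, -17/2, 25, 47]
R3 ← R3 − (1/8)·R2: [0, 0, -75/8, 25, 50]
Echelon form has 3 nonzero rows, so rank(B) = 3.
The row space has dimension equal to the rank: 3.

3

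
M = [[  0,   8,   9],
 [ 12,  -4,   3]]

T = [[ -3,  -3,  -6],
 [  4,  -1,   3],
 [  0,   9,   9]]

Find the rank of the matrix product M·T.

First compute MT:
[[ 32,  73, 105],
 [-52,  -5, -57]]
Now row reduce the product.
R2 ← R2 + (13/8)·R1: [0, 909/8, 909/8]
2 nonzero rows, so rank(MT) = 2.

2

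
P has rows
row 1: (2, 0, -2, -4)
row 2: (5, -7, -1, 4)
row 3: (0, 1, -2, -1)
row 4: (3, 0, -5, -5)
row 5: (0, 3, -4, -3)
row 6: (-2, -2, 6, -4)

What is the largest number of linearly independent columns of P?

4

Row reduce to echelon form.
R2 ← R2 − (5/2)·R1: [0, -7, 4, 14]
R4 ← R4 − (3/2)·R1: [0, 0, -2, 1]
R6 ← R6 + R1: [0, -2, 4, -8]
R3 ← R3 + (1/7)·R2: [0, 0, -10/7, 1]
R5 ← R5 + (3/7)·R2: [0, 0, -16/7, 3]
R6 ← R6 − (2/7)·R2: [0, 0, 20/7, -12]
R4 ← R4 − (7/5)·R3: [0, 0, 0, -2/5]
R5 ← R5 − (8/5)·R3: [0, 0, 0, 7/5]
R6 ← R6 + (2)·R3: [0, 0, 0, -10]
R5 ← R5 + (7/2)·R4: [0, 0, 0, 0]
R6 ← R6 − (25)·R4: [0, 0, 0, 0]
Echelon form has 4 nonzero rows, so rank(P) = 4.
The rank gives the maximum number of linearly independent columns: 4.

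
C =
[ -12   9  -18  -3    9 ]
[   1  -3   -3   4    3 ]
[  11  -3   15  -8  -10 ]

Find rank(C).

3

Row reduce to echelon form.
R2 ← R2 + (1/12)·R1: [0, -9/4, -9/2, 15/4, 15/4]
R3 ← R3 + (11/12)·R1: [0, 21/4, -3/2, -43/4, -7/4]
R3 ← R3 + (7/3)·R2: [0, 0, -12, -2, 7]
Echelon form has 3 nonzero rows, so rank(C) = 3.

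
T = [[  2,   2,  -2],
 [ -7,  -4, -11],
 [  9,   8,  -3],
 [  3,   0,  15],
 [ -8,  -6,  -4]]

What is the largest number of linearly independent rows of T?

Row reduce to echelon form.
R2 ← R2 + (7/2)·R1: [0, 3, -18]
R3 ← R3 − (9/2)·R1: [0, -1, 6]
R4 ← R4 − (3/2)·R1: [0, -3, 18]
R5 ← R5 + (4)·R1: [0, 2, -12]
R3 ← R3 + (1/3)·R2: [0, 0, 0]
R4 ← R4 + R2: [0, 0, 0]
R5 ← R5 − (2/3)·R2: [0, 0, 0]
Echelon form has 2 nonzero rows, so rank(T) = 2.
The rank gives the maximum number of linearly independent rows: 2.

2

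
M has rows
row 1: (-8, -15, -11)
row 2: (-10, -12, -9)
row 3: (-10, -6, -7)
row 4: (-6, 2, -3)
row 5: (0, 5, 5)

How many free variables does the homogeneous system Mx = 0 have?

Row reduce to echelon form.
R2 ← R2 − (5/4)·R1: [0, 27/4, 19/4]
R3 ← R3 − (5/4)·R1: [0, 51/4, 27/4]
R4 ← R4 − (3/4)·R1: [0, 53/4, 21/4]
R3 ← R3 − (17/9)·R2: [0, 0, -20/9]
R4 ← R4 − (53/27)·R2: [0, 0, -110/27]
R5 ← R5 − (20/27)·R2: [0, 0, 40/27]
R4 ← R4 − (11/6)·R3: [0, 0, 0]
R5 ← R5 + (2/3)·R3: [0, 0, 0]
3 nonzero rows, so rank(M) = 3.
M has 3 columns; by rank–nullity, nullity = 3 − 3 = 0.

0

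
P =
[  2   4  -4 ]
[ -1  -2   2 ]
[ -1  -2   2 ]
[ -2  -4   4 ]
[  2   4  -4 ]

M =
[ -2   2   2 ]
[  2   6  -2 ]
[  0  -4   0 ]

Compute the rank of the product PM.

First compute PM:
[[  4,  44,  -4],
 [ -2, -22,   2],
 [ -2, -22,   2],
 [ -4, -44,   4],
 [  4,  44,  -4]]
Now row reduce the product.
R2 ← R2 + (1/2)·R1: [0, 0, 0]
R3 ← R3 + (1/2)·R1: [0, 0, 0]
R4 ← R4 + R1: [0, 0, 0]
R5 ← R5 − R1: [0, 0, 0]
1 nonzero row, so rank(PM) = 1.

1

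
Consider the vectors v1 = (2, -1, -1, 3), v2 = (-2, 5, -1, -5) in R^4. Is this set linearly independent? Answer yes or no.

yes

Form the matrix with these vectors as rows and row reduce.
R2 ← R2 + R1: [0, 4, -2, -2]
2 nonzero rows, so the 2 vectors span a space of dimension 2.
Since 2 = 2, the vectors are linearly independent.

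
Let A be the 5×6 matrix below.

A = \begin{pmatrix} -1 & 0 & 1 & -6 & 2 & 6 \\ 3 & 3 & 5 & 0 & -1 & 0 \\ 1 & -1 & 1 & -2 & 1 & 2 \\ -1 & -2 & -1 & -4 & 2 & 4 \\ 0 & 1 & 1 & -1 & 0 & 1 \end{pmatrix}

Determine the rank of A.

3

Row reduce to echelon form.
R2 ← R2 + (3)·R1: [0, 3, 8, -18, 5, 18]
R3 ← R3 + R1: [0, -1, 2, -8, 3, 8]
R4 ← R4 − R1: [0, -2, -2, 2, 0, -2]
R3 ← R3 + (1/3)·R2: [0, 0, 14/3, -14, 14/3, 14]
R4 ← R4 + (2/3)·R2: [0, 0, 10/3, -10, 10/3, 10]
R5 ← R5 − (1/3)·R2: [0, 0, -5/3, 5, -5/3, -5]
R4 ← R4 − (5/7)·R3: [0, 0, 0, 0, 0, 0]
R5 ← R5 + (5/14)·R3: [0, 0, 0, 0, 0, 0]
Echelon form has 3 nonzero rows, so rank(A) = 3.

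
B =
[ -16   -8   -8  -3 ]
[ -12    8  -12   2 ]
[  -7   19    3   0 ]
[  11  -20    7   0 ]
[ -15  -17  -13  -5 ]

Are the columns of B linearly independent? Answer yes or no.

Row reduce B to echelon form.
R2 ← R2 − (3/4)·R1: [0, 14, -6, 17/4]
R3 ← R3 − (7/16)·R1: [0, 45/2, 13/2, 21/16]
R4 ← R4 + (11/16)·R1: [0, -51/2, 3/2, -33/16]
R5 ← R5 − (15/16)·R1: [0, -19/2, -11/2, -35/16]
R3 ← R3 − (45/28)·R2: [0, 0, 113/7, -309/56]
R4 ← R4 + (51/28)·R2: [0, 0, -66/7, 159/28]
R5 ← R5 + (19/28)·R2: [0, 0, -67/7, 39/56]
R4 ← R4 + (66/113)·R3: [0, 0, 0, 555/226]
R5 ← R5 + (67/113)·R3: [0, 0, 0, -291/113]
R5 ← R5 + (194/185)·R4: [0, 0, 0, 0]
4 pivots among 4 columns.
Every column is a pivot column, so the columns are linearly independent.

yes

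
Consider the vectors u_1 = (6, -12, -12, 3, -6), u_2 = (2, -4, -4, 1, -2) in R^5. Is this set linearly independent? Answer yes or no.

Form the matrix with these vectors as rows and row reduce.
R2 ← R2 − (1/3)·R1: [0, 0, 0, 0, 0]
1 nonzero row, so the 2 vectors span a space of dimension 1.
Since 1 < 2, the vectors are linearly dependent.

no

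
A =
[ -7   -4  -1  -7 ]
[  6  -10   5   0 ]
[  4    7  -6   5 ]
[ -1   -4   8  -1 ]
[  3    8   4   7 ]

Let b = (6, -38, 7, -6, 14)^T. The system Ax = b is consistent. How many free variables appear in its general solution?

1

Row reduce the augmented matrix [A | b].
R2 ← R2 + (6/7)·R1: [0, -94/7, 29/7, -6, -230/7]
R3 ← R3 + (4/7)·R1: [0, 33/7, -46/7, 1, 73/7]
R4 ← R4 − (1/7)·R1: [0, -24/7, 57/7, 0, -48/7]
R5 ← R5 + (3/7)·R1: [0, 44/7, 25/7, 4, 116/7]
R3 ← R3 + (33/94)·R2: [0, 0, -481/94, -52/47, -52/47]
R4 ← R4 − (12/47)·R2: [0, 0, 333/47, 72/47, 72/47]
R5 ← R5 + (22/47)·R2: [0, 0, 259/47, 56/47, 56/47]
R4 ← R4 + (18/13)·R3: [0, 0, 0, 0, 0]
R5 ← R5 + (14/13)·R3: [0, 0, 0, 0, 0]
The echelon form has 3 nonzero rows, and every pivot lies in the first 4 columns, so rank(A) = rank([A|b]) = 3.
The system is consistent.
Free variables = (unknowns) − (rank) = 4 − 3 = 1.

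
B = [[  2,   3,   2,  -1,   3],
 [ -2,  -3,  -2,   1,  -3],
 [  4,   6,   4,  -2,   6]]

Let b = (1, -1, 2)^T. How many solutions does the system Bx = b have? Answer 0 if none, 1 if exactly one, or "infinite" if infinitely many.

infinite

Row reduce the augmented matrix [B | b].
R2 ← R2 + R1: [0, 0, 0, 0, 0, 0]
R3 ← R3 − (2)·R1: [0, 0, 0, 0, 0, 0]
The echelon form has 1 nonzero rows, and every pivot lies in the first 5 columns, so rank(B) = rank([B|b]) = 1.
The system is consistent.
rank = 1 < 5 unknowns, so there are infinitely many solutions.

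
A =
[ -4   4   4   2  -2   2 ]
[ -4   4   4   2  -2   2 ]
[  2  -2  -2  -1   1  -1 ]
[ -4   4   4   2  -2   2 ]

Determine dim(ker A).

Row reduce to echelon form.
R2 ← R2 − R1: [0, 0, 0, 0, 0, 0]
R3 ← R3 + (1/2)·R1: [0, 0, 0, 0, 0, 0]
R4 ← R4 − R1: [0, 0, 0, 0, 0, 0]
1 nonzero row, so rank(A) = 1.
A has 6 columns; by rank–nullity, nullity = 6 − 1 = 5.

5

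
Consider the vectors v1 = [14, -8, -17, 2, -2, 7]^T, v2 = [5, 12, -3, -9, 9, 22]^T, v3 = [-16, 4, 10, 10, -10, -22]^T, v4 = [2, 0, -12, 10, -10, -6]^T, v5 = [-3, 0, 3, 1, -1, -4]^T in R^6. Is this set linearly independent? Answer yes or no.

Form the matrix with these vectors as rows and row reduce.
R2 ← R2 − (5/14)·R1: [0, 104/7, 43/14, -68/7, 68/7, 39/2]
R3 ← R3 + (8/7)·R1: [0, -36/7, -66/7, 86/7, -86/7, -14]
R4 ← R4 − (1/7)·R1: [0, 8/7, -67/7, 68/7, -68/7, -7]
R5 ← R5 + (3/14)·R1: [0, -12/7, -9/14, 10/7, -10/7, -5/2]
R3 ← R3 + (9/26)·R2: [0, 0, -435/52, 116/13, -116/13, -29/4]
R4 ← R4 − (1/13)·R2: [0, 0, -255/26, 136/13, -136/13, -17/2]
R5 ← R5 + (3/26)·R2: [0, 0, -15/52, 4/13, -4/13, -1/4]
R4 ← R4 − (34/29)·R3: [0, 0, 0, 0, 0, 0]
R5 ← R5 − (1/29)·R3: [0, 0, 0, 0, 0, 0]
3 nonzero rows, so the 5 vectors span a space of dimension 3.
Since 3 < 5, the vectors are linearly dependent.

no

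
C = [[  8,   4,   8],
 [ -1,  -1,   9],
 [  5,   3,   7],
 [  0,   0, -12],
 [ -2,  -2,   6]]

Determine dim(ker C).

Row reduce to echelon form.
R2 ← R2 + (1/8)·R1: [0, -1/2, 10]
R3 ← R3 − (5/8)·R1: [0, 1/2, 2]
R5 ← R5 + (1/4)·R1: [0, -1, 8]
R3 ← R3 + R2: [0, 0, 12]
R5 ← R5 − (2)·R2: [0, 0, -12]
R4 ← R4 + R3: [0, 0, 0]
R5 ← R5 + R3: [0, 0, 0]
3 nonzero rows, so rank(C) = 3.
C has 3 columns; by rank–nullity, nullity = 3 − 3 = 0.

0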